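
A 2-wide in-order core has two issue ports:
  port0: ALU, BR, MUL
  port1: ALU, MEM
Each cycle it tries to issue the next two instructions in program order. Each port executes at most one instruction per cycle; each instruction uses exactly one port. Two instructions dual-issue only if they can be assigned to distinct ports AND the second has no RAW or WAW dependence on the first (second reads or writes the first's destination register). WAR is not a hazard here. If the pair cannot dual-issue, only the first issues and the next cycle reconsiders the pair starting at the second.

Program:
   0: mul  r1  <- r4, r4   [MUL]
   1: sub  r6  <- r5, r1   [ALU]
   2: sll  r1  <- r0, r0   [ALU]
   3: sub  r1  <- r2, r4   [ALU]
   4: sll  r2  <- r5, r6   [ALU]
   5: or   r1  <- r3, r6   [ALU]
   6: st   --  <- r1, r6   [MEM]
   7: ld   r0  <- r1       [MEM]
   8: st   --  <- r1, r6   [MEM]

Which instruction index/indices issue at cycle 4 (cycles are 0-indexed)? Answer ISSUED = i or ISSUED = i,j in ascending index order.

t=0 i0:mul.MUL ; RAW r1
t=1 i1+i2:sub.ALU sll.ALU ; pair
t=2 i3+i4:sub.ALU sll.ALU ; pair
t=3 i5:or.ALU ; RAW r1
t=4 i6:st.MEM ; no-port MEM/MEM
t=5 i7:ld.MEM ; no-port MEM/MEM
t=6 i8:st.MEM ; tail

ISSUED = 6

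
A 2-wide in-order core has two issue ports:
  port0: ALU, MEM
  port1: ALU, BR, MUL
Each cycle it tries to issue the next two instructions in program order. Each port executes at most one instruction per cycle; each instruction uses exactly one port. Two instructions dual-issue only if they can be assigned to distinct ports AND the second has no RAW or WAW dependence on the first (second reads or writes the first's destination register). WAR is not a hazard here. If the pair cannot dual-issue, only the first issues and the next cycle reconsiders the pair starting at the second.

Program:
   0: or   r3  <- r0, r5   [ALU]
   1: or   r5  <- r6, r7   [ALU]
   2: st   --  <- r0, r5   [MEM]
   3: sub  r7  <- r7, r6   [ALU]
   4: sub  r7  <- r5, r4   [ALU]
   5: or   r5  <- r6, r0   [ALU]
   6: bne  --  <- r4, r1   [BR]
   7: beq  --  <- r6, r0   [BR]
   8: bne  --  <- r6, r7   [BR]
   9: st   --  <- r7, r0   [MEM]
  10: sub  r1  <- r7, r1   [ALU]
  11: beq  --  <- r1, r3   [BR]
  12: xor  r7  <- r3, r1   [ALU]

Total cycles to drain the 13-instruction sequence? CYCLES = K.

CYCLES = 8

[0] i0/i1  or.ALU;or.ALU  -- 2-wide
[1] i2/i3  st.MEM;sub.ALU  -- 2-wide
[2] i4/i5  sub.ALU;or.ALU  -- 2-wide
[3] i6  bne.BR  -- no-port BR/BR
[4] i7  beq.BR  -- no-port BR/BR
[5] i8/i9  bne.BR;st.MEM  -- 2-wide
[6] i10  sub.ALU  -- RAW r1
[7] i11/i12  beq.BR;xor.ALU  -- 2-wide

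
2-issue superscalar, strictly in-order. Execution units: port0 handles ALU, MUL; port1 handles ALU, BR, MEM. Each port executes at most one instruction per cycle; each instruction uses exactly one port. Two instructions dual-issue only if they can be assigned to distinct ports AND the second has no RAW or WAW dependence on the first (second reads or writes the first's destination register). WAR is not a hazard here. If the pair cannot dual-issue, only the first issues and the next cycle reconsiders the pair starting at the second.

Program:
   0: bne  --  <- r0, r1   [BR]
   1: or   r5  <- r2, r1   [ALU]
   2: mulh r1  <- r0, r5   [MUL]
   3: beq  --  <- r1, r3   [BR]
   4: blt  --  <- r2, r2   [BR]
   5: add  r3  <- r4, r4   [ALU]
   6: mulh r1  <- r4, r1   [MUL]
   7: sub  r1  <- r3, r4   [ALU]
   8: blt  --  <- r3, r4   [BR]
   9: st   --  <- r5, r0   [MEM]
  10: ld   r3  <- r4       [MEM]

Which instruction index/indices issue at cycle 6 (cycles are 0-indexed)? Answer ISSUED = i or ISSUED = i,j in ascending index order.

ISSUED = 9

#0 head=0: bne+or i0&i1 dual
#1 head=2: mulh i2 RAW r1
#2 head=3: beq i3 no-port BR/BR
#3 head=4: blt+add i4&i5 dual
#4 head=6: mulh i6 WAW r1
#5 head=7: sub+blt i7&i8 dual
#6 head=9: st i9 no-port MEM/MEM
#7 head=10: ld i10 tail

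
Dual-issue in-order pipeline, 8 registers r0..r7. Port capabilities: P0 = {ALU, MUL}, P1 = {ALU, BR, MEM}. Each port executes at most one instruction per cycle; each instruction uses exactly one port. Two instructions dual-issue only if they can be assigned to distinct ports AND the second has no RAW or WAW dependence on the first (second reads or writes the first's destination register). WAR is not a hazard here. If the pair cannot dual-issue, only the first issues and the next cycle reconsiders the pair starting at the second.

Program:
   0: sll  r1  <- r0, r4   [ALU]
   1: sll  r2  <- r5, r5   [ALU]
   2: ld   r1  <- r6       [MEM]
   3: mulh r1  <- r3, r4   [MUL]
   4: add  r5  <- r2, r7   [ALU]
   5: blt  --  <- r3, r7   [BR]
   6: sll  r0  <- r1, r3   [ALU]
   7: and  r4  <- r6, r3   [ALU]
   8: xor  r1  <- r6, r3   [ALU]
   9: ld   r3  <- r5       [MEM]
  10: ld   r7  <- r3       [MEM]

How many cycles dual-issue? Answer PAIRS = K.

0. sll+sll @i0&i1  | pair
1. ld @i2  | WAW r1
2. mulh+add @i3&i4  | pair
3. blt+sll @i5&i6  | pair
4. and+xor @i7&i8  | pair
5. ld @i9  | no-port MEM/MEM
6. ld @i10  | tail

PAIRS = 4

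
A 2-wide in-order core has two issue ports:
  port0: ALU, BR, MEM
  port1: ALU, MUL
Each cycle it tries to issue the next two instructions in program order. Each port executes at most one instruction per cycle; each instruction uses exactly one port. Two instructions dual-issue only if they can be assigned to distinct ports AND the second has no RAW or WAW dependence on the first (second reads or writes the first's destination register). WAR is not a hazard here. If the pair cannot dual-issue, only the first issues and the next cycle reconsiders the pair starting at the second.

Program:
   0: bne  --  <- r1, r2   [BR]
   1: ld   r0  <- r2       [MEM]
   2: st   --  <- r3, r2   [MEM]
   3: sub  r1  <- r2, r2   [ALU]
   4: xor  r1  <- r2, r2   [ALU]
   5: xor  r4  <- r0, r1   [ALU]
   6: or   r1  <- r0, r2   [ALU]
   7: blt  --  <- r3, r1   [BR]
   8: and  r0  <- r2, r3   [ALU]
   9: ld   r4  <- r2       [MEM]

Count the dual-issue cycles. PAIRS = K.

[0] i0  bne  -- no-port BR/MEM
[1] i1  ld  -- no-port MEM/MEM
[2] i2,i3  st/sub  -- 2-wide
[3] i4  xor  -- RAW r1
[4] i5,i6  xor/or  -- 2-wide
[5] i7,i8  blt/and  -- 2-wide
[6] i9  ld  -- tail

PAIRS = 3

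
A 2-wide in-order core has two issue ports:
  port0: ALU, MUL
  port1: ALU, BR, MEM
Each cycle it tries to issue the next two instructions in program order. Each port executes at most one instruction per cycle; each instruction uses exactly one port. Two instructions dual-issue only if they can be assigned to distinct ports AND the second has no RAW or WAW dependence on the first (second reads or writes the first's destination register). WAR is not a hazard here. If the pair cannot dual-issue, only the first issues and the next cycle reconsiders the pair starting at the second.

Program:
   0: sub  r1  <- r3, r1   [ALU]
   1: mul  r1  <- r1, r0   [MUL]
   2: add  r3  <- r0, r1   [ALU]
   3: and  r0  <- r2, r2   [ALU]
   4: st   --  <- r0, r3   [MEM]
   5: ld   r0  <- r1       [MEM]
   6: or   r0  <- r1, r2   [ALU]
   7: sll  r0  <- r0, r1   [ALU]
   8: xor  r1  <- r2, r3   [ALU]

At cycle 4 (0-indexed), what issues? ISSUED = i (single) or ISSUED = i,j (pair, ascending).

  cy0 -> i0 (sub.ALU) RAW+WAW r1
  cy1 -> i1 (mul.MUL) RAW r1
  cy2 -> i2,i3 (add.ALU and.ALU) 2-wide
  cy3 -> i4 (st.MEM) no-port MEM/MEM
  cy4 -> i5 (ld.MEM) WAW r0
  cy5 -> i6 (or.ALU) RAW+WAW r0
  cy6 -> i7,i8 (sll.ALU xor.ALU) 2-wide

ISSUED = 5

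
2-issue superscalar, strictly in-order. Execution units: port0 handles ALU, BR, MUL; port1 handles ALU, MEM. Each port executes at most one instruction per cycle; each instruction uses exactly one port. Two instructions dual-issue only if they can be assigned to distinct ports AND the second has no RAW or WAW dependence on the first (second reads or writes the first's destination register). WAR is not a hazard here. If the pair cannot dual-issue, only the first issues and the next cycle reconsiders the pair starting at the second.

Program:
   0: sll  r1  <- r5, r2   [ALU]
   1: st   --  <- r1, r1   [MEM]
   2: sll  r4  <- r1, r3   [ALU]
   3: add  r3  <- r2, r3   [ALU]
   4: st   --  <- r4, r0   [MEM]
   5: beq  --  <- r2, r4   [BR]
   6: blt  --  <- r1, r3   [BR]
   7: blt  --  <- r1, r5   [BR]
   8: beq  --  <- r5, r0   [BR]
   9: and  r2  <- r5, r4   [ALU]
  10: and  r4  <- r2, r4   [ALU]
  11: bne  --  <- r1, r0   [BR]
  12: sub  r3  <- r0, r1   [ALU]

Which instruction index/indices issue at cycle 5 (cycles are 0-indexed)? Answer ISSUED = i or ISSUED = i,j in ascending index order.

c0: i0 sll  RAW r1
c1: i1/i2 st+sll  pair
c2: i3/i4 add+st  pair
c3: i5 beq  no-port BR/BR
c4: i6 blt  no-port BR/BR
c5: i7 blt  no-port BR/BR
c6: i8/i9 beq+and  pair
c7: i10/i11 and+bne  pair
c8: i12 sub  tail

ISSUED = 7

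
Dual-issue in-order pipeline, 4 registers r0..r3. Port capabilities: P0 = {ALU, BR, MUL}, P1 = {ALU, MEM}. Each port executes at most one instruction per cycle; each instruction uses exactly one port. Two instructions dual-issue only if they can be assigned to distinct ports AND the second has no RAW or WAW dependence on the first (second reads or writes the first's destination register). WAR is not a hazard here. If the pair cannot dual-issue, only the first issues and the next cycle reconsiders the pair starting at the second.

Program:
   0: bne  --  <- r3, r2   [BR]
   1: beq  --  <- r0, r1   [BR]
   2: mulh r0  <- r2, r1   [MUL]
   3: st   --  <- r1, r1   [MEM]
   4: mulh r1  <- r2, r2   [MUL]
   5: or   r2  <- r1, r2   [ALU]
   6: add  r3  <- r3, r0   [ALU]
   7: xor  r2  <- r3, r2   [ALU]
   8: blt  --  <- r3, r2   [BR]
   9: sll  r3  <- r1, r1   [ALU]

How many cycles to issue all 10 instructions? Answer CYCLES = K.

CYCLES = 7

[0] i0  bne.BR  -- no-port BR/BR
[1] i1  beq.BR  -- no-port BR/MUL
[2] i2/i3  mulh.MUL/st.MEM  -- pair
[3] i4  mulh.MUL  -- RAW r1
[4] i5/i6  or.ALU/add.ALU  -- pair
[5] i7  xor.ALU  -- RAW r2
[6] i8/i9  blt.BR/sll.ALU  -- pair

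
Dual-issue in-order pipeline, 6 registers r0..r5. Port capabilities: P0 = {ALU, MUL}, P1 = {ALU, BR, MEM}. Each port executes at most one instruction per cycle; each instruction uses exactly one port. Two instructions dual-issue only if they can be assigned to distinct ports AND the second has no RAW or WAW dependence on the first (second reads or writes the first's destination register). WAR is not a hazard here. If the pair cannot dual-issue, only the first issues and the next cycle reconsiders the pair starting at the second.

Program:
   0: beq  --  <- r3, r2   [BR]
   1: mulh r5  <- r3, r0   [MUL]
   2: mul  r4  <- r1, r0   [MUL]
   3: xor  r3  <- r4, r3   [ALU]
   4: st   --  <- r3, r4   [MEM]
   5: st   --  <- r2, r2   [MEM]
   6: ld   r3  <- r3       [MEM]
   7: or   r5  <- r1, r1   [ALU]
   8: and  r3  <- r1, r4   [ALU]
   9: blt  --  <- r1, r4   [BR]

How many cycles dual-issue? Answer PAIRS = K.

0. beq;mulh @i0+i1  | dual
1. mul @i2  | RAW r4
2. xor @i3  | RAW r3
3. st @i4  | no-port MEM/MEM
4. st @i5  | no-port MEM/MEM
5. ld;or @i6+i7  | dual
6. and;blt @i8+i9  | dual

PAIRS = 3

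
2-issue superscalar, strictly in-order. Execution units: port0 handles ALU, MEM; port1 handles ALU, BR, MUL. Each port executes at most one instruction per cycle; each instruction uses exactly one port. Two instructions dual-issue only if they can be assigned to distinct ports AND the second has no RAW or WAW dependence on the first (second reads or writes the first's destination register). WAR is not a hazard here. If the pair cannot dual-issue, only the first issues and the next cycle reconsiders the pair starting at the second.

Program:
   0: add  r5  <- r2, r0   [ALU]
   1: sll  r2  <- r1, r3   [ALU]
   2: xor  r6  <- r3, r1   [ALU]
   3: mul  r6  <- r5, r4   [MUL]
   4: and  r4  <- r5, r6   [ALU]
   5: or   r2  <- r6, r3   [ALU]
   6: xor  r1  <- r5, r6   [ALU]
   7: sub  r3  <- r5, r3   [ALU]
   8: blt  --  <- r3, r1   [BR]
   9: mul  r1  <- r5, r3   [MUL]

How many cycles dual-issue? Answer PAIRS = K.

  cy0 -> i0/i1 (add.ALU sll.ALU) 2-wide
  cy1 -> i2 (xor.ALU) WAW r6
  cy2 -> i3 (mul.MUL) RAW r6
  cy3 -> i4/i5 (and.ALU or.ALU) 2-wide
  cy4 -> i6/i7 (xor.ALU sub.ALU) 2-wide
  cy5 -> i8 (blt.BR) no-port BR/MUL
  cy6 -> i9 (mul.MUL) tail

PAIRS = 3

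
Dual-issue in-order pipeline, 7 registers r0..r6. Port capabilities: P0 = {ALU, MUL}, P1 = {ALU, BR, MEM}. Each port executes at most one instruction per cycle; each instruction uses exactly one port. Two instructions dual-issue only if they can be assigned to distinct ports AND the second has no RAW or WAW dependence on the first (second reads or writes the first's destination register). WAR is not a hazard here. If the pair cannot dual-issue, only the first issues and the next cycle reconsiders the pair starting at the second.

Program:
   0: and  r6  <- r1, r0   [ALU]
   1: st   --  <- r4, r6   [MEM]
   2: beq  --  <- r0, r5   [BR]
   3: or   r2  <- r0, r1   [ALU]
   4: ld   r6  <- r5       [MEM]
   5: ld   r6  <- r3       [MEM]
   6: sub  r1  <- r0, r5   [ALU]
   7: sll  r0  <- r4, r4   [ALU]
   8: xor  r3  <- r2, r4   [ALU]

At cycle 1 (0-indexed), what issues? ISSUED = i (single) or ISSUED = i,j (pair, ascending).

  cy0 -> i0 (and.ALU) RAW r6
  cy1 -> i1 (st.MEM) no-port MEM/BR
  cy2 -> i2,i3 (beq.BR;or.ALU) pair
  cy3 -> i4 (ld.MEM) no-port MEM/MEM
  cy4 -> i5,i6 (ld.MEM;sub.ALU) pair
  cy5 -> i7,i8 (sll.ALU;xor.ALU) pair

ISSUED = 1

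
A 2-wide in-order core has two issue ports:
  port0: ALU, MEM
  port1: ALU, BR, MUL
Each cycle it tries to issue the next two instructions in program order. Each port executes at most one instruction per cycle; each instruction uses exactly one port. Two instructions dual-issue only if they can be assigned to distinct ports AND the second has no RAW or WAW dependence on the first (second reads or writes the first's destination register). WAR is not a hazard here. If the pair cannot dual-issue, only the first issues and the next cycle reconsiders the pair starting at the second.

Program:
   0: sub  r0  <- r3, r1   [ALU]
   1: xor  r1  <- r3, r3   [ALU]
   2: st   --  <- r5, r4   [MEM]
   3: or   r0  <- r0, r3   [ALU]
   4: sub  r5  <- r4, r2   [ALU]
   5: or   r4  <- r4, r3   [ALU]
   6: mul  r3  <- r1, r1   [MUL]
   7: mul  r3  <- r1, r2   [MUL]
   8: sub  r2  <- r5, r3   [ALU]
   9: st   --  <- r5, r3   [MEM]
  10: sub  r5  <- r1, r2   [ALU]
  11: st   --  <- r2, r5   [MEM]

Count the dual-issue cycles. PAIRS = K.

0. sub.ALU xor.ALU @i0/i1  | pair
1. st.MEM or.ALU @i2/i3  | pair
2. sub.ALU or.ALU @i4/i5  | pair
3. mul.MUL @i6  | no-port MUL/MUL
4. mul.MUL @i7  | RAW r3
5. sub.ALU st.MEM @i8/i9  | pair
6. sub.ALU @i10  | RAW r5
7. st.MEM @i11  | tail

PAIRS = 4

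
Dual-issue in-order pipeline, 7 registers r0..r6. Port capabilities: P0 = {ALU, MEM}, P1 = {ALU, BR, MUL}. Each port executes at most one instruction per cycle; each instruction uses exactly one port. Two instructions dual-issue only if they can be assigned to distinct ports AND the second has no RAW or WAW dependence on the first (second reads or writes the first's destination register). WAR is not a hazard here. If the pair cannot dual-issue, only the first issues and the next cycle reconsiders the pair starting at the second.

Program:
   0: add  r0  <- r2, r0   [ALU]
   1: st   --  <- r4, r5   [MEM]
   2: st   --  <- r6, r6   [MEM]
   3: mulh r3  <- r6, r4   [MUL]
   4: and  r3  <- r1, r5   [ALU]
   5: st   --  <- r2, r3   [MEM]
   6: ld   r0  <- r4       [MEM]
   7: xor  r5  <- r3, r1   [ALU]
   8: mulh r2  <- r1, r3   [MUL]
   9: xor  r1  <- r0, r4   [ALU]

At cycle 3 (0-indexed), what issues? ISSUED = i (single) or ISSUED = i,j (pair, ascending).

t=0 i0,i1:add;st ; pair
t=1 i2,i3:st;mulh ; pair
t=2 i4:and ; RAW r3
t=3 i5:st ; no-port MEM/MEM
t=4 i6,i7:ld;xor ; pair
t=5 i8,i9:mulh;xor ; pair

ISSUED = 5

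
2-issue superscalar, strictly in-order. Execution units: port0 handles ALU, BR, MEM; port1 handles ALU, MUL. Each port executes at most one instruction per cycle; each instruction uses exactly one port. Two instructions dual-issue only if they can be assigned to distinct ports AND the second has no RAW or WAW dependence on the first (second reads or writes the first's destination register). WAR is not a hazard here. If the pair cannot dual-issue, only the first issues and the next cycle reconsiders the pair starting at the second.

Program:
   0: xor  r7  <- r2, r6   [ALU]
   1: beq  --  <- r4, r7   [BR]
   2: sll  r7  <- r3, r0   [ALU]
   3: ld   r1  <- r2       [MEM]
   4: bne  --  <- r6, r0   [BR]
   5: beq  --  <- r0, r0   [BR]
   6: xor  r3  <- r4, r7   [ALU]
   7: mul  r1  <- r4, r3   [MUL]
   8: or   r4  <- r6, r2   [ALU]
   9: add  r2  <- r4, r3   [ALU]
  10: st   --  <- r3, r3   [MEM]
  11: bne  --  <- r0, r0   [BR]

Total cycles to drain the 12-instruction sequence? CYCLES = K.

CYCLES = 8

c0: i0 xor  RAW r7
c1: i1&i2 beq/sll  dual
c2: i3 ld  no-port MEM/BR
c3: i4 bne  no-port BR/BR
c4: i5&i6 beq/xor  dual
c5: i7&i8 mul/or  dual
c6: i9&i10 add/st  dual
c7: i11 bne  tail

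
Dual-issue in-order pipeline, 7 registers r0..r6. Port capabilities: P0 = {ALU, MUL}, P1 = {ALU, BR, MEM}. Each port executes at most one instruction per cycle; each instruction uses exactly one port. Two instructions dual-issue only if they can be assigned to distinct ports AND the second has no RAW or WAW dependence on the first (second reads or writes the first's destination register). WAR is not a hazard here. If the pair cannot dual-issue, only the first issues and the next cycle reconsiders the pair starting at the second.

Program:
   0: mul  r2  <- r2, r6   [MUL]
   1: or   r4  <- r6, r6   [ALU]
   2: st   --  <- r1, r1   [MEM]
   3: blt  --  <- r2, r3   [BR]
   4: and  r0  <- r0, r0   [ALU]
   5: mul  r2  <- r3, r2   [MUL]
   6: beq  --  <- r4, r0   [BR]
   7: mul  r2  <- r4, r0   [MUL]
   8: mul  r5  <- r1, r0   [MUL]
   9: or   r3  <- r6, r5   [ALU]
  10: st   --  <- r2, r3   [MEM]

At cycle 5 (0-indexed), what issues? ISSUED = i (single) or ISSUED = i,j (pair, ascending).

ISSUED = 8

c0: i0/i1 mul.MUL or.ALU  2-wide
c1: i2 st.MEM  no-port MEM/BR
c2: i3/i4 blt.BR and.ALU  2-wide
c3: i5/i6 mul.MUL beq.BR  2-wide
c4: i7 mul.MUL  no-port MUL/MUL
c5: i8 mul.MUL  RAW r5
c6: i9 or.ALU  RAW r3
c7: i10 st.MEM  tail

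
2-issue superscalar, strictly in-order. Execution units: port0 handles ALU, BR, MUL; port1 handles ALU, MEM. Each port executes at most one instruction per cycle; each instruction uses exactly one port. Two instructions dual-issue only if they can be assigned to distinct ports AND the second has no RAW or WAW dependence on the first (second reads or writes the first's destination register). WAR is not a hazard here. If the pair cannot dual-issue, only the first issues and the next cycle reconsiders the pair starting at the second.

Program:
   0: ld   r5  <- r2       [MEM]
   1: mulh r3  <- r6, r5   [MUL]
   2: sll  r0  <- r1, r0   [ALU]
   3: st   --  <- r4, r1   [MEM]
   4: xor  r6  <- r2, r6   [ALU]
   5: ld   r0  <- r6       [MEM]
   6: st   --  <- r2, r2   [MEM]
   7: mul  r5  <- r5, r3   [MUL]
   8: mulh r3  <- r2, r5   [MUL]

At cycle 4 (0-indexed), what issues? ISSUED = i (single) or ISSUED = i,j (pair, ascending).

#0 head=0: ld i0 RAW r5
#1 head=1: mulh/sll i1/i2 pair
#2 head=3: st/xor i3/i4 pair
#3 head=5: ld i5 no-port MEM/MEM
#4 head=6: st/mul i6/i7 pair
#5 head=8: mulh i8 tail

ISSUED = 6,7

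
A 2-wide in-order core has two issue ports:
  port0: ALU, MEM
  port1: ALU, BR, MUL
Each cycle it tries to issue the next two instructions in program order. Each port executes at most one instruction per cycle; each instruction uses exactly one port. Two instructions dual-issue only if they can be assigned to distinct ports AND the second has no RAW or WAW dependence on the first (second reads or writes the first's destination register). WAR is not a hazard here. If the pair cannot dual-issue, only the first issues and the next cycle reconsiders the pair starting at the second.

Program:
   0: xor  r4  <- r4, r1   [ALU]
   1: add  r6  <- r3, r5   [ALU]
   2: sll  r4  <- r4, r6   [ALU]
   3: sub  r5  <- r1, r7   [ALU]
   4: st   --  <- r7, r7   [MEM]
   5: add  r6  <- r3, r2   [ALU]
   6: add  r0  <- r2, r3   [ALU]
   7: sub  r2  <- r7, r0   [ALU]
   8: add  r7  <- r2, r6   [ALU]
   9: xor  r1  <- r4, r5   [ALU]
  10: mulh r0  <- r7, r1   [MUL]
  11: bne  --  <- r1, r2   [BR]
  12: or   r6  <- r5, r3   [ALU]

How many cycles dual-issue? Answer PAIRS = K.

#0 head=0: xor+add i0+i1 pair
#1 head=2: sll+sub i2+i3 pair
#2 head=4: st+add i4+i5 pair
#3 head=6: add i6 RAW r0
#4 head=7: sub i7 RAW r2
#5 head=8: add+xor i8+i9 pair
#6 head=10: mulh i10 no-port MUL/BR
#7 head=11: bne+or i11+i12 pair

PAIRS = 5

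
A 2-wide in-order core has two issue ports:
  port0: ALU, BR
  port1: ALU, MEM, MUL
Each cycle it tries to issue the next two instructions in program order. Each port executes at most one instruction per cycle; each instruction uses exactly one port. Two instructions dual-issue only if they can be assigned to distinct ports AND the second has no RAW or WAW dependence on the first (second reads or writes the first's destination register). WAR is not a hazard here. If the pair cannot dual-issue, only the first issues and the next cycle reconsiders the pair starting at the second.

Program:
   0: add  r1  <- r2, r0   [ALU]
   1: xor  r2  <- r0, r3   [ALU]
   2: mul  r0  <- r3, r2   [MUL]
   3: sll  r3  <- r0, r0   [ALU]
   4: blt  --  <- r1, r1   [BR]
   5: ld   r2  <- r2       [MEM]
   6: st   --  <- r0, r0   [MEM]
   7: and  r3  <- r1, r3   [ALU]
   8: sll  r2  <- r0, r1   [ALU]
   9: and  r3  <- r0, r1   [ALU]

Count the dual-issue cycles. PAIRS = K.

PAIRS = 4

c0: i0&i1 add.ALU xor.ALU  dual
c1: i2 mul.MUL  RAW r0
c2: i3&i4 sll.ALU blt.BR  dual
c3: i5 ld.MEM  no-port MEM/MEM
c4: i6&i7 st.MEM and.ALU  dual
c5: i8&i9 sll.ALU and.ALU  dual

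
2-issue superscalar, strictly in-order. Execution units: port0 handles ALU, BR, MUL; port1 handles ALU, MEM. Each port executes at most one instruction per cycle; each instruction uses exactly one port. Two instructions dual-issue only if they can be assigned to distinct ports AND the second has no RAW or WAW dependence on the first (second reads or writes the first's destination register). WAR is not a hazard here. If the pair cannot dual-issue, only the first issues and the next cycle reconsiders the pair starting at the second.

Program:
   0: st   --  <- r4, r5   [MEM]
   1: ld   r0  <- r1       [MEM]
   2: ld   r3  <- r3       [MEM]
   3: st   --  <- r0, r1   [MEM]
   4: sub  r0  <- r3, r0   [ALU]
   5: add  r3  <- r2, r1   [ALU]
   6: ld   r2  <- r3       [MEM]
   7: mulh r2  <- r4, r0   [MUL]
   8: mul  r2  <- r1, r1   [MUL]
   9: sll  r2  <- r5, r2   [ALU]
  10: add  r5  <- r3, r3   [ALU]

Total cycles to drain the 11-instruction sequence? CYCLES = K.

CYCLES = 9

t=0 i0:st.MEM ; no-port MEM/MEM
t=1 i1:ld.MEM ; no-port MEM/MEM
t=2 i2:ld.MEM ; no-port MEM/MEM
t=3 i3/i4:st.MEM;sub.ALU ; 2-wide
t=4 i5:add.ALU ; RAW r3
t=5 i6:ld.MEM ; WAW r2
t=6 i7:mulh.MUL ; no-port MUL/MUL
t=7 i8:mul.MUL ; RAW+WAW r2
t=8 i9/i10:sll.ALU;add.ALU ; 2-wide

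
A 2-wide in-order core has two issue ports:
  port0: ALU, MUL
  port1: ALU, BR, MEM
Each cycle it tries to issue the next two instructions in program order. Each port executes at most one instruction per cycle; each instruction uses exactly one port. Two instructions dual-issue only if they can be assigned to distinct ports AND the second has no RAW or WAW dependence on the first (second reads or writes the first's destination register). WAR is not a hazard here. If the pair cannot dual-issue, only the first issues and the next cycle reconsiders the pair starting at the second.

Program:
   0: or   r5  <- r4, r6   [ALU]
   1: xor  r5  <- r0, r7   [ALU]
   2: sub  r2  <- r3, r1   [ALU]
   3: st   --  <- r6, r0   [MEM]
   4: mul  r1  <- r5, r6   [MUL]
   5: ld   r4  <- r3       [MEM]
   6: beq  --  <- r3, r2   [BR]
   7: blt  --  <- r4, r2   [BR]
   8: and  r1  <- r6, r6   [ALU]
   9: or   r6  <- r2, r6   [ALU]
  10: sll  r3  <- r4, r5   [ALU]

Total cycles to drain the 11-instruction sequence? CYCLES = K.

CYCLES = 7

[0] i0  or.ALU  -- WAW r5
[1] i1&i2  xor.ALU+sub.ALU  -- dual
[2] i3&i4  st.MEM+mul.MUL  -- dual
[3] i5  ld.MEM  -- no-port MEM/BR
[4] i6  beq.BR  -- no-port BR/BR
[5] i7&i8  blt.BR+and.ALU  -- dual
[6] i9&i10  or.ALU+sll.ALU  -- dual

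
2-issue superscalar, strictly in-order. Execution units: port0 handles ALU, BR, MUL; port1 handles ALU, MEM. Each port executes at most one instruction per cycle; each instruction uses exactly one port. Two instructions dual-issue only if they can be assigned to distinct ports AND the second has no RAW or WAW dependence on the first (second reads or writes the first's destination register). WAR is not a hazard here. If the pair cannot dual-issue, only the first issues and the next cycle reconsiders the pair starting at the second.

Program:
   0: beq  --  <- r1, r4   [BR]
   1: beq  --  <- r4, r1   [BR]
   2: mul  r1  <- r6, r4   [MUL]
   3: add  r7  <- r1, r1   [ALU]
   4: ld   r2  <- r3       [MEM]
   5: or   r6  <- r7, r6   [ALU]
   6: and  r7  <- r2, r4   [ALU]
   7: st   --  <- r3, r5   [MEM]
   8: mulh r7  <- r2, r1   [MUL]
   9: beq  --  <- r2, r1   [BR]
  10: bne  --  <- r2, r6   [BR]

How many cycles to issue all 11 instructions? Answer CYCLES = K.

CYCLES = 8

#0 head=0: beq.BR i0 no-port BR/BR
#1 head=1: beq.BR i1 no-port BR/MUL
#2 head=2: mul.MUL i2 RAW r1
#3 head=3: add.ALU/ld.MEM i3&i4 pair
#4 head=5: or.ALU/and.ALU i5&i6 pair
#5 head=7: st.MEM/mulh.MUL i7&i8 pair
#6 head=9: beq.BR i9 no-port BR/BR
#7 head=10: bne.BR i10 tail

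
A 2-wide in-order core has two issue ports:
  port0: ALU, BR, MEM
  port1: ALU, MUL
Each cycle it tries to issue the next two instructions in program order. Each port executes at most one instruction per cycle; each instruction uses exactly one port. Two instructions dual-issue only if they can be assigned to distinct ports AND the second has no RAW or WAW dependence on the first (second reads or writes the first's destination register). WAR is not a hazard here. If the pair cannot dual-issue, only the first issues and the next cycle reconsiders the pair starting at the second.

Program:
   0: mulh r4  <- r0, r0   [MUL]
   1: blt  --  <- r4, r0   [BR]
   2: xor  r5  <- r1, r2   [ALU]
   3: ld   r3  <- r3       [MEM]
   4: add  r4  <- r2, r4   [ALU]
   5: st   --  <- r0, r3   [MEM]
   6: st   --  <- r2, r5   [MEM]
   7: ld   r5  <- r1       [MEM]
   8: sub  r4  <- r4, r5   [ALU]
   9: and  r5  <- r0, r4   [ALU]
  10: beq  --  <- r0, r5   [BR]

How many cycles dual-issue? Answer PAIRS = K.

0. mulh @i0  | RAW r4
1. blt xor @i1&i2  | 2-wide
2. ld add @i3&i4  | 2-wide
3. st @i5  | no-port MEM/MEM
4. st @i6  | no-port MEM/MEM
5. ld @i7  | RAW r5
6. sub @i8  | RAW r4
7. and @i9  | RAW r5
8. beq @i10  | tail

PAIRS = 2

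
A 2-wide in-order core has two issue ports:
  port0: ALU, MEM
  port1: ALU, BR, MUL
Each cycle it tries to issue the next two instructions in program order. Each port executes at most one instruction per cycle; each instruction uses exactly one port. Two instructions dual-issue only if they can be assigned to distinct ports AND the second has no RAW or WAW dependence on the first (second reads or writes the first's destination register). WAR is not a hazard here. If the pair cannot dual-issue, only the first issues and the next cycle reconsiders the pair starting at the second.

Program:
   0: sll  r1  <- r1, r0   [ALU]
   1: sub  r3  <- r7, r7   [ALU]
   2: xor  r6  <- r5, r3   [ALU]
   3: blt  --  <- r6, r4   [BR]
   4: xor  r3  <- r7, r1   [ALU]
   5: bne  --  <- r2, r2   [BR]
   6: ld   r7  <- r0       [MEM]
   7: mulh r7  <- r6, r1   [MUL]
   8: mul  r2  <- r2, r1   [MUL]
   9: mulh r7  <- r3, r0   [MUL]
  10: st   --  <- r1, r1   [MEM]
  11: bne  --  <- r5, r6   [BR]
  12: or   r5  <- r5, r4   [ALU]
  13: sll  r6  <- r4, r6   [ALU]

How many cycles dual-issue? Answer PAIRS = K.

PAIRS = 5

t=0 i0/i1:sll;sub ; 2-wide
t=1 i2:xor ; RAW r6
t=2 i3/i4:blt;xor ; 2-wide
t=3 i5/i6:bne;ld ; 2-wide
t=4 i7:mulh ; no-port MUL/MUL
t=5 i8:mul ; no-port MUL/MUL
t=6 i9/i10:mulh;st ; 2-wide
t=7 i11/i12:bne;or ; 2-wide
t=8 i13:sll ; tail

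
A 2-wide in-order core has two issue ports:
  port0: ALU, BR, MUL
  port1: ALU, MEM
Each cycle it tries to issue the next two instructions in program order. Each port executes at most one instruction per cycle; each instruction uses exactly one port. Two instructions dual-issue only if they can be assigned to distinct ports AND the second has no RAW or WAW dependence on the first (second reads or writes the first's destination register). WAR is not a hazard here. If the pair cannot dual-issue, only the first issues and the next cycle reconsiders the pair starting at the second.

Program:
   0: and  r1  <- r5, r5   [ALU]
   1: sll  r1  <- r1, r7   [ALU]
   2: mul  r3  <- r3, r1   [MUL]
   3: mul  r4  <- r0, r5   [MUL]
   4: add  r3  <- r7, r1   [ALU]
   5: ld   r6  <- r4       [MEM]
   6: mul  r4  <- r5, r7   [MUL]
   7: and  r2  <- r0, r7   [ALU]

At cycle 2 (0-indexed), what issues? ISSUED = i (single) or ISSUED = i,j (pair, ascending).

ISSUED = 2

  cy0 -> i0 (and) RAW+WAW r1
  cy1 -> i1 (sll) RAW r1
  cy2 -> i2 (mul) no-port MUL/MUL
  cy3 -> i3/i4 (mul+add) pair
  cy4 -> i5/i6 (ld+mul) pair
  cy5 -> i7 (and) tail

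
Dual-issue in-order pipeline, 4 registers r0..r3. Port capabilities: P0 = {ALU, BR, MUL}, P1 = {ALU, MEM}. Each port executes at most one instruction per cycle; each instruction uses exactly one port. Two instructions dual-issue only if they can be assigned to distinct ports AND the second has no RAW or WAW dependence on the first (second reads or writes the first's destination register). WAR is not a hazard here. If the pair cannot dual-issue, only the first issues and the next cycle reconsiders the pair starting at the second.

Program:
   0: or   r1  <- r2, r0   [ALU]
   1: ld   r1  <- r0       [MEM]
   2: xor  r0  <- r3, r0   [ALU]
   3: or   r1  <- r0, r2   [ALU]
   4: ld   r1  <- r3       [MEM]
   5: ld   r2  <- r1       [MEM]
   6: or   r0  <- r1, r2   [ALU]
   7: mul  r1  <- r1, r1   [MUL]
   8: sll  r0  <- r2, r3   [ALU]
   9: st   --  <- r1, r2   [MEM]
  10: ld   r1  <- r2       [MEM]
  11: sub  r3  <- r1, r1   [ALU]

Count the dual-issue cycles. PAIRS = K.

PAIRS = 3

0. or.ALU @i0  | WAW r1
1. ld.MEM/xor.ALU @i1/i2  | 2-wide
2. or.ALU @i3  | WAW r1
3. ld.MEM @i4  | no-port MEM/MEM
4. ld.MEM @i5  | RAW r2
5. or.ALU/mul.MUL @i6/i7  | 2-wide
6. sll.ALU/st.MEM @i8/i9  | 2-wide
7. ld.MEM @i10  | RAW r1
8. sub.ALU @i11  | tail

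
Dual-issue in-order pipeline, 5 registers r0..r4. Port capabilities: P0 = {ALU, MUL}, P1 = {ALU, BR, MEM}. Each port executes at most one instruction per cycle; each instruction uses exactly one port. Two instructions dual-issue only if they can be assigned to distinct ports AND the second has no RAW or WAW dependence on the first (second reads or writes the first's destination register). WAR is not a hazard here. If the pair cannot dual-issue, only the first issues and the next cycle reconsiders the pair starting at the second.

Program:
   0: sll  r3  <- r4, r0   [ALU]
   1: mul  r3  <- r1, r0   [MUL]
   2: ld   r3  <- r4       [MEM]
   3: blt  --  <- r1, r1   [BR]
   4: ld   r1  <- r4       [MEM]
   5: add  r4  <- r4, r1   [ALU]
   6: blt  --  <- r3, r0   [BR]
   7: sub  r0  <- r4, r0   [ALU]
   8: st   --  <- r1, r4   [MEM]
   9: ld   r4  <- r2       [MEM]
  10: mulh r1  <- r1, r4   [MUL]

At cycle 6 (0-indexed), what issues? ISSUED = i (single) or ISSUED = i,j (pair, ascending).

ISSUED = 7,8

c0: i0 sll.ALU  WAW r3
c1: i1 mul.MUL  WAW r3
c2: i2 ld.MEM  no-port MEM/BR
c3: i3 blt.BR  no-port BR/MEM
c4: i4 ld.MEM  RAW r1
c5: i5&i6 add.ALU blt.BR  dual
c6: i7&i8 sub.ALU st.MEM  dual
c7: i9 ld.MEM  RAW r4
c8: i10 mulh.MUL  tail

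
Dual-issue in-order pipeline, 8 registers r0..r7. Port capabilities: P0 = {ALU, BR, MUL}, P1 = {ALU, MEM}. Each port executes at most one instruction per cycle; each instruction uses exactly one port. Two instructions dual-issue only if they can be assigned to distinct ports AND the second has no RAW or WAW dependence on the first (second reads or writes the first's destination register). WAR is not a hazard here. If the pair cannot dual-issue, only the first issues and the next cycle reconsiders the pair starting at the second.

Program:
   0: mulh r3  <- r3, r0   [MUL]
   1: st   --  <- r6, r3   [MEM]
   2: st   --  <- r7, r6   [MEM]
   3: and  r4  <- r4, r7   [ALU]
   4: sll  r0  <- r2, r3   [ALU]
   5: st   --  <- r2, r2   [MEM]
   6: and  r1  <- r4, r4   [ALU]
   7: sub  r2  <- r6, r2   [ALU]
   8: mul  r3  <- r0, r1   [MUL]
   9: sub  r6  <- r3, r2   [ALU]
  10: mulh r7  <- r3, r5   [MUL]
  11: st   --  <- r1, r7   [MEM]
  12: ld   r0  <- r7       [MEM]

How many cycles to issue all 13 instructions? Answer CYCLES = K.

CYCLES = 9

  cy0 -> i0 (mulh) RAW r3
  cy1 -> i1 (st) no-port MEM/MEM
  cy2 -> i2,i3 (st;and) pair
  cy3 -> i4,i5 (sll;st) pair
  cy4 -> i6,i7 (and;sub) pair
  cy5 -> i8 (mul) RAW r3
  cy6 -> i9,i10 (sub;mulh) pair
  cy7 -> i11 (st) no-port MEM/MEM
  cy8 -> i12 (ld) tail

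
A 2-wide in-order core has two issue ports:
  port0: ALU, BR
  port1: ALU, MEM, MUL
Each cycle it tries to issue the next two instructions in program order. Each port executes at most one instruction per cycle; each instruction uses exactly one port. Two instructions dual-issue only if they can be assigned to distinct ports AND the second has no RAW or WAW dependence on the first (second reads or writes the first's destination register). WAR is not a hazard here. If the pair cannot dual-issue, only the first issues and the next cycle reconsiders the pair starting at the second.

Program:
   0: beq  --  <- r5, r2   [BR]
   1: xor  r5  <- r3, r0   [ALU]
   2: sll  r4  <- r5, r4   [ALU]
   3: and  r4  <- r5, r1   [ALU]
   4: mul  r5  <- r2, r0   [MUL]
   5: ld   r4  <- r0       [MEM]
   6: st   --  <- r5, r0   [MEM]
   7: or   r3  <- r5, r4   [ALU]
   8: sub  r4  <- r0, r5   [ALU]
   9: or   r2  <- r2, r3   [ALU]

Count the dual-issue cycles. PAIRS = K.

PAIRS = 4

#0 head=0: beq/xor i0+i1 pair
#1 head=2: sll i2 WAW r4
#2 head=3: and/mul i3+i4 pair
#3 head=5: ld i5 no-port MEM/MEM
#4 head=6: st/or i6+i7 pair
#5 head=8: sub/or i8+i9 pair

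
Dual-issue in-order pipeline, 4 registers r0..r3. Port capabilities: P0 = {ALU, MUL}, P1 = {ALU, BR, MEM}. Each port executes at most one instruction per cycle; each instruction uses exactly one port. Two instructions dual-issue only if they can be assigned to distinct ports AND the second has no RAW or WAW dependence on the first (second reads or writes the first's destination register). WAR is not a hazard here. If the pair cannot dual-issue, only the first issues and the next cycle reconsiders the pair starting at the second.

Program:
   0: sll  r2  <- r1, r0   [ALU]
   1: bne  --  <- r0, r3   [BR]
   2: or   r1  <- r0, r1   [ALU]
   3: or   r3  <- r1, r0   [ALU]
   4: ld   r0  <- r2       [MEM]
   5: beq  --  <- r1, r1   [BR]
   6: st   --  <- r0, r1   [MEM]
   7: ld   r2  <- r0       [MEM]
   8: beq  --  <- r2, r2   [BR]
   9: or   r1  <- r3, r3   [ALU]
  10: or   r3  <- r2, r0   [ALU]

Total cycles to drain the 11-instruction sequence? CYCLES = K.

CYCLES = 8

  cy0 -> i0/i1 (sll.ALU;bne.BR) pair
  cy1 -> i2 (or.ALU) RAW r1
  cy2 -> i3/i4 (or.ALU;ld.MEM) pair
  cy3 -> i5 (beq.BR) no-port BR/MEM
  cy4 -> i6 (st.MEM) no-port MEM/MEM
  cy5 -> i7 (ld.MEM) no-port MEM/BR
  cy6 -> i8/i9 (beq.BR;or.ALU) pair
  cy7 -> i10 (or.ALU) tail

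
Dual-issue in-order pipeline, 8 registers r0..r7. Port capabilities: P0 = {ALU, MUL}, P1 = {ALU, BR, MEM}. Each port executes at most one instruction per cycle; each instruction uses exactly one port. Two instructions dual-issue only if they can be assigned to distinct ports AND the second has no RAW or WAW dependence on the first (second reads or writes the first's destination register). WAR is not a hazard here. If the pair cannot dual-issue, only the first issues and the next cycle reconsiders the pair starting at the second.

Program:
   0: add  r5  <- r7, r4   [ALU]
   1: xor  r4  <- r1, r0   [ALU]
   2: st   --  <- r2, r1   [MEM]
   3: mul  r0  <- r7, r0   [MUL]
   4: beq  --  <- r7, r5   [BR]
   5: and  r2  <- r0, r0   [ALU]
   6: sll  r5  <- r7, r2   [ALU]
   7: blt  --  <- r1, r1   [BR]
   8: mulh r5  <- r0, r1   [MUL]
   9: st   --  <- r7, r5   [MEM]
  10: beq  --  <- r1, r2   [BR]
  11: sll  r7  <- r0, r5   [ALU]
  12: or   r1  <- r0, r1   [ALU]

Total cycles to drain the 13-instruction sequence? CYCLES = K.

[0] i0&i1  add.ALU/xor.ALU  -- pair
[1] i2&i3  st.MEM/mul.MUL  -- pair
[2] i4&i5  beq.BR/and.ALU  -- pair
[3] i6&i7  sll.ALU/blt.BR  -- pair
[4] i8  mulh.MUL  -- RAW r5
[5] i9  st.MEM  -- no-port MEM/BR
[6] i10&i11  beq.BR/sll.ALU  -- pair
[7] i12  or.ALU  -- tail

CYCLES = 8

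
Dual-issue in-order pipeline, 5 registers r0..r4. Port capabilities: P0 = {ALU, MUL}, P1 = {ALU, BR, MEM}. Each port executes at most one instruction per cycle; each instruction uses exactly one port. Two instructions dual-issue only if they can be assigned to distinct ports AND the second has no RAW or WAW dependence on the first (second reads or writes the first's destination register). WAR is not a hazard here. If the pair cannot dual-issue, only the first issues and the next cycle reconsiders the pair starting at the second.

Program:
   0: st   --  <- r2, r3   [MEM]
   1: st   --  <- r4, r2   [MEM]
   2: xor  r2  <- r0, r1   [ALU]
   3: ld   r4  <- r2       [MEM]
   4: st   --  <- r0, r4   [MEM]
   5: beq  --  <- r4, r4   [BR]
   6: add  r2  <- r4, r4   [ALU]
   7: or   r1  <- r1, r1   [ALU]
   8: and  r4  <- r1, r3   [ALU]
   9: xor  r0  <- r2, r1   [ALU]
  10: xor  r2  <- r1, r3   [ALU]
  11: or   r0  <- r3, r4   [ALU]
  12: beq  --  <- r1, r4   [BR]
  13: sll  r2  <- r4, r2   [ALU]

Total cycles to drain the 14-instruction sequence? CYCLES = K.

CYCLES = 9

[0] i0  st  -- no-port MEM/MEM
[1] i1+i2  st;xor  -- dual
[2] i3  ld  -- no-port MEM/MEM
[3] i4  st  -- no-port MEM/BR
[4] i5+i6  beq;add  -- dual
[5] i7  or  -- RAW r1
[6] i8+i9  and;xor  -- dual
[7] i10+i11  xor;or  -- dual
[8] i12+i13  beq;sll  -- dual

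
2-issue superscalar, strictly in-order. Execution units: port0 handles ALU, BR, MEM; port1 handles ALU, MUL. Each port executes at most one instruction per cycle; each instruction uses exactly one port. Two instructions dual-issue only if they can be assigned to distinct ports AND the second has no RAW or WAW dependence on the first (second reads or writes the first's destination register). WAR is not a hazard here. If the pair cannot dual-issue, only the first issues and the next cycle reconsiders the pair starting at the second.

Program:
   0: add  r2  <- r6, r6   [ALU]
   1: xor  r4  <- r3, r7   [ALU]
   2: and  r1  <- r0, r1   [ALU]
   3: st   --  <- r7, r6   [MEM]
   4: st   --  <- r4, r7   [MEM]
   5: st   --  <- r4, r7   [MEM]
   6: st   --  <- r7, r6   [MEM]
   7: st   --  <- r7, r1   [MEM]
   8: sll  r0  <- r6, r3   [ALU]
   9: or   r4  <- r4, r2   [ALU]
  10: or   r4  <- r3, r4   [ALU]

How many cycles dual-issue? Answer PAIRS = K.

PAIRS = 3

#0 head=0: add.ALU xor.ALU i0,i1 pair
#1 head=2: and.ALU st.MEM i2,i3 pair
#2 head=4: st.MEM i4 no-port MEM/MEM
#3 head=5: st.MEM i5 no-port MEM/MEM
#4 head=6: st.MEM i6 no-port MEM/MEM
#5 head=7: st.MEM sll.ALU i7,i8 pair
#6 head=9: or.ALU i9 RAW+WAW r4
#7 head=10: or.ALU i10 tail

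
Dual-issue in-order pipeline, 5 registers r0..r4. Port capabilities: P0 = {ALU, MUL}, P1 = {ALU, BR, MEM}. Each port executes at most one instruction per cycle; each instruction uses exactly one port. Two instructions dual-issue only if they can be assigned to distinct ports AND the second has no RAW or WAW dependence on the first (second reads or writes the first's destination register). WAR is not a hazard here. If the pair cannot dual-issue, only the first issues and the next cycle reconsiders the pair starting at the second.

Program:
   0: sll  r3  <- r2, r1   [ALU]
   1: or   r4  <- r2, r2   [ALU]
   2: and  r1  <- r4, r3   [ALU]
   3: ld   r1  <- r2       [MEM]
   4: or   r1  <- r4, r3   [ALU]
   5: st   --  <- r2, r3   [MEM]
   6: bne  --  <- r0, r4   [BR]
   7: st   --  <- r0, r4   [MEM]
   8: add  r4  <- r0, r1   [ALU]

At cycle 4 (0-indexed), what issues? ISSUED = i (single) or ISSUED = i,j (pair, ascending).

#0 head=0: sll;or i0,i1 pair
#1 head=2: and i2 WAW r1
#2 head=3: ld i3 WAW r1
#3 head=4: or;st i4,i5 pair
#4 head=6: bne i6 no-port BR/MEM
#5 head=7: st;add i7,i8 pair

ISSUED = 6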